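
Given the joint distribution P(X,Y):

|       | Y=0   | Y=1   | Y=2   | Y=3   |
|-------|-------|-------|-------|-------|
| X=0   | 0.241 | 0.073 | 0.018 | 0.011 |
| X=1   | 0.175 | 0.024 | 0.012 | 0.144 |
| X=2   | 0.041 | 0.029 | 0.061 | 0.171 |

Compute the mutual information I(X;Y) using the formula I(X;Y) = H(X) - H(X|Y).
0.3027 bits

I(X;Y) = H(X) - H(X|Y)

Marginal of X (row sums):
  P(X=0) = 0.241 + 0.073 + 0.018 + 0.011 = 0.343
  P(X=1) = 0.175 + 0.024 + 0.012 + 0.144 = 0.355
  P(X=2) = 0.041 + 0.029 + 0.061 + 0.171 = 0.302
H(X) = -[0.343·log₂(0.343) + 0.355·log₂(0.355) + 0.302·log₂(0.302)]
  = 0.529496 + 0.530409 + 0.521669 = 1.58157 bits

Marginal of Y (column sums):
  P(Y=0) = 0.241 + 0.175 + 0.041 = 0.457
  P(Y=1) = 0.073 + 0.024 + 0.029 = 0.126
  P(Y=2) = 0.018 + 0.012 + 0.061 = 0.091
  P(Y=3) = 0.011 + 0.144 + 0.171 = 0.326
H(X|Y) = Σ_y P(y)·H(X|Y=y):
  Y=0: P(Y=0) = 0.457, P(X|Y=0) = (241/457, 175/457, 41/457) → H(X|Y=0) = 1.329206
  Y=1: P(Y=1) = 0.126, P(X|Y=1) = (73/126, 4/21, 29/126) → H(X|Y=1) = 1.399679
  Y=2: P(Y=2) = 0.091, P(X|Y=2) = (18/91, 12/91, 61/91) → H(X|Y=2) = 1.234683
  Y=3: P(Y=3) = 0.326, P(X|Y=3) = (11/326, 72/163, 171/326) → H(X|Y=3) = 1.173956
H(X|Y) = 0.457·1.329206 + 0.126·1.399679 + 0.091·1.234683 + 0.326·1.173956 = 1.27887 bits

I(X;Y) = H(X) - H(X|Y) = 1.58157 - 1.27887 = 0.3027 bits

Cross-check via I(X;Y) = H(X) + H(Y) - H(X,Y): computing H(Y) from the column sums and H(X,Y) from the 12 cells in the same way gives H(Y) = 1.73468 bits and H(X,Y) = 3.01355 bits, so
I(X;Y) = 1.58157 + 1.73468 - 3.01355 = 0.3027 bits ✓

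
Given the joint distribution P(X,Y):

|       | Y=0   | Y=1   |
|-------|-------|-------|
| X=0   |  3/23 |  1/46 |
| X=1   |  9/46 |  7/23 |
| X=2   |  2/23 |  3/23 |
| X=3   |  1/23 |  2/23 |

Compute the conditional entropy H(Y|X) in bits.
0.9037 bits

H(Y|X) = H(X,Y) - H(X)

H(X,Y) = -Σ_{x,y} P(x,y) log₂ P(x,y). Per-cell terms -P(x,y)·log₂P(x,y):
  X=0: 0.383296, 0.120077
  X=1: 0.460494, 0.522324
  X=2: 0.306397, 0.383296
  X=3: 0.196677, 0.306397
Sum of the 8 terms: H(X,Y) = 2.67896 bits

Marginal of X (row sums):
  P(X=0) = 3/23 + 1/46 = 7/46
  P(X=1) = 9/46 + 7/23 = 1/2
  P(X=2) = 2/23 + 3/23 = 5/23
  P(X=3) = 1/23 + 2/23 = 3/23
H(X) = -[(7/46)·log₂(7/46) + (1/2)·log₂(1/2) + (5/23)·log₂(5/23) + (3/23)·log₂(3/23)]
  = 0.413336 + 0.500000 + 0.478616 + 0.383296 = 1.77525 bits

H(Y|X) = H(X,Y) - H(X) = 2.67896 - 1.77525 = 0.9037 bits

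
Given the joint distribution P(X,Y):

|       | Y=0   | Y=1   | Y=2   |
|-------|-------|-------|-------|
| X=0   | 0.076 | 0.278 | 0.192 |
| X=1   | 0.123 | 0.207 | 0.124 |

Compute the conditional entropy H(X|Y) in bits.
0.9738 bits

H(X|Y) = H(X,Y) - H(Y)

H(X,Y) = -Σ_{x,y} P(x,y) log₂ P(x,y). Per-cell terms -P(x,y)·log₂P(x,y):
  X=0: 0.2826, 0.5134, 0.4571
  X=1: 0.3719, 0.4704, 0.3734
Sum of the 6 terms: H(X,Y) = 2.4688 bits

Marginal of Y (column sums):
  P(Y=0) = 0.076 + 0.123 = 0.199
  P(Y=1) = 0.278 + 0.207 = 0.485
  P(Y=2) = 0.192 + 0.124 = 0.316
H(Y) = -[0.199·log₂(0.199) + 0.485·log₂(0.485) + 0.316·log₂(0.316)]
  = 0.4635 + 0.5063 + 0.5252 = 1.4950 bits

H(X|Y) = H(X,Y) - H(Y) = 2.4688 - 1.4950 = 0.9738 bits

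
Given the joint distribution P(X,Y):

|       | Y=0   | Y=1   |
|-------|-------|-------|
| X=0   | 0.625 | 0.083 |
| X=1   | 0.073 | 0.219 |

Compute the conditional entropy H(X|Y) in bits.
0.5936 bits

H(X|Y) = H(X,Y) - H(Y)

H(X,Y) = -Σ_{x,y} P(x,y) log₂ P(x,y). Per-cell terms -P(x,y)·log₂P(x,y):
  X=0: 0.42379, 0.29803
  X=1: 0.27565, 0.47983
Sum of the 4 terms: H(X,Y) = 1.4773 bits

Marginal of Y (column sums):
  P(Y=0) = 0.625 + 0.073 = 0.698
  P(Y=1) = 0.083 + 0.219 = 0.302
H(Y) = -[0.698·log₂(0.698) + 0.302·log₂(0.302)]
  = 0.36205 + 0.52167 = 0.8837 bits

H(X|Y) = H(X,Y) - H(Y) = 1.4773 - 0.8837 = 0.5936 bits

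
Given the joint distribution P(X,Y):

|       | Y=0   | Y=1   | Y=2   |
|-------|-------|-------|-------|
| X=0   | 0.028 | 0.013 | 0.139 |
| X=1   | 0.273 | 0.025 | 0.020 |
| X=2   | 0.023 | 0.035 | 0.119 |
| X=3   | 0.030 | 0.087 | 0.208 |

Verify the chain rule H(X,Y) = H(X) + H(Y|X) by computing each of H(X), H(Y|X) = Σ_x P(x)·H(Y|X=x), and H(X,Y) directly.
H(X) = 1.9401 bits, H(Y|X) = 1.0281 bits, H(X,Y) = 2.9682 bits

Marginal of X (row sums):
  P(X=0) = 0.028 + 0.013 + 0.139 = 0.180
  P(X=1) = 0.273 + 0.025 + 0.020 = 0.318
  P(X=2) = 0.023 + 0.035 + 0.119 = 0.177
  P(X=3) = 0.030 + 0.087 + 0.208 = 0.325
H(X) = -[0.180·log₂(0.180) + 0.318·log₂(0.318) + 0.177·log₂(0.177) + 0.325·log₂(0.325)]
  = 0.44531 + 0.52562 + 0.44218 + 0.52698 = 1.9401 bits

H(Y|X) = Σ_x P(x)·H(Y|X=x):
  X=0: P(X=0) = 0.180, P(Y|X=0) = (7/45, 13/180, 139/180) → H(Y|X=0) = 0.97938
  X=1: P(X=1) = 0.318, P(Y|X=1) = (91/106, 25/318, 10/159) → H(Y|X=1) = 0.72842
  X=2: P(X=2) = 0.177, P(Y|X=2) = (23/177, 35/177, 119/177) → H(Y|X=2) = 1.23003
  X=3: P(X=3) = 0.325, P(Y|X=3) = (6/65, 87/325, 16/25) → H(Y|X=3) = 1.23834
H(Y|X) = 0.180·0.97938 + 0.318·0.72842 + 0.177·1.23003 + 0.325·1.23834 = 1.0281 bits

H(X,Y) = -Σ_{x,y} P(x,y) log₂ P(x,y). Per-cell terms -P(x,y)·log₂P(x,y):
  X=0: 0.14444, 0.08145, 0.39571
  X=1: 0.51134, 0.13305, 0.11288
  X=2: 0.12517, 0.16928, 0.36545
  X=3: 0.15177, 0.30649, 0.47119
Sum of the 12 terms: H(X,Y) = 2.9682 bits

Chain rule check:
  H(X) + H(Y|X) = 1.9401 + 1.0281 = 2.9682 bits
  H(X,Y) = 2.9682 bits
✓ Chain rule verified.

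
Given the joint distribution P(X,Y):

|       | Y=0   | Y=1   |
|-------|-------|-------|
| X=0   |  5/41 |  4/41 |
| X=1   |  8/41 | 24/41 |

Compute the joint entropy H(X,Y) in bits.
1.6100 bits

H(X,Y) = -Σ_{x,y} P(x,y) log₂ P(x,y). Per-cell terms -P(x,y)·log₂P(x,y):
  X=0: 0.3702, 0.3276
  X=1: 0.4600, 0.4522
Sum of the 4 terms: H(X,Y) = 1.6100 bits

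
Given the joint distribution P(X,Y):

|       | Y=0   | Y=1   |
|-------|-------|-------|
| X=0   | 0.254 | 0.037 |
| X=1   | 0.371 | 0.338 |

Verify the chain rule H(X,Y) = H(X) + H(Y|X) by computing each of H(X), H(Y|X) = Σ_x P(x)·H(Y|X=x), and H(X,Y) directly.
H(X) = 0.8700 bits, H(Y|X) = 0.8678 bits, H(X,Y) = 1.7378 bits

Marginal of X (row sums):
  P(X=0) = 0.254 + 0.037 = 0.291
  P(X=1) = 0.371 + 0.338 = 0.709
H(X) = -[0.291·log₂(0.291) + 0.709·log₂(0.709)]
  = 0.5182 + 0.3518 = 0.8700 bits

H(Y|X) = Σ_x P(x)·H(Y|X=x):
  X=0: P(X=0) = 0.291, P(Y|X=0) = (254/291, 37/291) → H(Y|X=0) = 0.5496
  X=1: P(X=1) = 0.709, P(Y|X=1) = (371/709, 338/709) → H(Y|X=1) = 0.9984
H(Y|X) = 0.291·0.5496 + 0.709·0.9984 = 0.8678 bits

H(X,Y) = -Σ_{x,y} P(x,y) log₂ P(x,y). Per-cell terms -P(x,y)·log₂P(x,y):
  X=0: 0.5022, 0.1760
  X=1: 0.5307, 0.5289
Sum of the 4 terms: H(X,Y) = 1.7378 bits

Chain rule check:
  H(X) + H(Y|X) = 0.8700 + 0.8678 = 1.7378 bits
  H(X,Y) = 1.7378 bits
✓ Chain rule verified.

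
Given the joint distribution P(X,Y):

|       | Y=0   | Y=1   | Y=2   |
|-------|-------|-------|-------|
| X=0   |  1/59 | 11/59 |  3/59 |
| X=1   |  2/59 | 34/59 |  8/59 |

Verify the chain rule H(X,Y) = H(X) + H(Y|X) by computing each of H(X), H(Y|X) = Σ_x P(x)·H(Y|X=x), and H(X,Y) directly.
H(X) = 0.8179 bits, H(Y|X) = 0.9667 bits, H(X,Y) = 1.7846 bits

Marginal of X (row sums):
  P(X=0) = 1/59 + 11/59 + 3/59 = 15/59
  P(X=1) = 2/59 + 34/59 + 8/59 = 44/59
H(X) = -[(15/59)·log₂(15/59) + (44/59)·log₂(44/59)]
  = 0.5023 + 0.3156 = 0.8179 bits

H(Y|X) = Σ_x P(x)·H(Y|X=x):
  X=0: P(X=0) = 15/59, P(Y|X=0) = (1/15, 11/15, 1/5) → H(Y|X=0) = 1.0530
  X=1: P(X=1) = 44/59, P(Y|X=1) = (1/22, 17/22, 2/11) → H(Y|X=1) = 0.9373
H(Y|X) = (15/59)·1.0530 + (44/59)·0.9373 = 0.9667 bits

H(X,Y) = -Σ_{x,y} P(x,y) log₂ P(x,y). Per-cell terms -P(x,y)·log₂P(x,y):
  X=0: 0.0997, 0.4518, 0.2185
  X=1: 0.1655, 0.4582, 0.3909
Sum of the 6 terms: H(X,Y) = 1.7846 bits

Chain rule check:
  H(X) + H(Y|X) = 0.8179 + 0.9667 = 1.7846 bits
  H(X,Y) = 1.7846 bits
✓ Chain rule verified.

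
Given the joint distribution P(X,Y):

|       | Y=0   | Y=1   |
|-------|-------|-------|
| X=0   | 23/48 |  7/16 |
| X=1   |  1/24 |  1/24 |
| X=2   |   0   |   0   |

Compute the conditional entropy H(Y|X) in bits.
0.9986 bits

H(Y|X) = H(X,Y) - H(X)

H(X,Y) = -Σ_{x,y} P(x,y) log₂ P(x,y). Per-cell terms -P(x,y)·log₂P(x,y):
  X=0: 0.50859, 0.52178
  X=1: 0.19104, 0.19104
  X=2: 0.00000, 0.00000
  (cells with P = 0 contribute 0)
Sum of the 6 terms: H(X,Y) = 1.41245 bits

Marginal of X (row sums):
  P(X=0) = 23/48 + 7/16 = 11/12
  P(X=1) = 1/24 + 1/24 = 1/12
  P(X=2) = 0 + 0 = 0
H(X) = -[(11/12)·log₂(11/12) + (1/12)·log₂(1/12)]   (outcomes with P = 0 contribute 0)
  = 0.11507 + 0.29875 = 0.41382 bits

H(Y|X) = H(X,Y) - H(X) = 1.41245 - 0.41382 = 0.9986 bits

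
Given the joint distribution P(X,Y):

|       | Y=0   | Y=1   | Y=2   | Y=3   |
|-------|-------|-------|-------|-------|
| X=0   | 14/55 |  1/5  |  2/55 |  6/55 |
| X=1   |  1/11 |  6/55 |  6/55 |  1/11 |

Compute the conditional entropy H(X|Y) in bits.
0.8936 bits

H(X|Y) = H(X,Y) - H(Y)

H(X,Y) = -Σ_{x,y} P(x,y) log₂ P(x,y). Per-cell terms -P(x,y)·log₂P(x,y):
  X=0: 0.50247, 0.46439, 0.17387, 0.34870
  X=1: 0.31449, 0.34870, 0.34870, 0.31449
Sum of the 8 terms: H(X,Y) = 2.81581 bits

Marginal of Y (column sums):
  P(Y=0) = 14/55 + 1/11 = 19/55
  P(Y=1) = 1/5 + 6/55 = 17/55
  P(Y=2) = 2/55 + 6/55 = 8/55
  P(Y=3) = 6/55 + 1/11 = 1/5
H(Y) = -[(19/55)·log₂(19/55) + (17/55)·log₂(17/55) + (8/55)·log₂(8/55) + (1/5)·log₂(1/5)]
  = 0.52973 + 0.52357 + 0.40456 + 0.46439 = 1.92225 bits

H(X|Y) = H(X,Y) - H(Y) = 2.81581 - 1.92225 = 0.8936 bits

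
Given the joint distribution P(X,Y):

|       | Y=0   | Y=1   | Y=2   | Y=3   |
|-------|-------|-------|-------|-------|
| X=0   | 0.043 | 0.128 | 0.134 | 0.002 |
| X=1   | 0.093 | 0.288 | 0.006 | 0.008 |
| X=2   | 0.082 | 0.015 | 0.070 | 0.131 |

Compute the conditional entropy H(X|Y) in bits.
1.0829 bits

H(X|Y) = H(X,Y) - H(Y)

H(X,Y) = -Σ_{x,y} P(x,y) log₂ P(x,y). Per-cell terms -P(x,y)·log₂P(x,y):
  X=0: 0.195199, 0.379620, 0.388559, 0.017932
  X=1: 0.318676, 0.517207, 0.044285, 0.055726
  X=2: 0.295875, 0.090883, 0.268555, 0.384139
Sum of the 12 terms: H(X,Y) = 2.95666 bits

Marginal of Y (column sums):
  P(Y=0) = 0.043 + 0.093 + 0.082 = 0.218
  P(Y=1) = 0.128 + 0.288 + 0.015 = 0.431
  P(Y=2) = 0.134 + 0.006 + 0.070 = 0.210
  P(Y=3) = 0.002 + 0.008 + 0.131 = 0.141
H(Y) = -[0.218·log₂(0.218) + 0.431·log₂(0.431) + 0.210·log₂(0.210) + 0.141·log₂(0.141)]
  = 0.479077 + 0.523338 + 0.472823 + 0.398499 = 1.87374 bits

H(X|Y) = H(X,Y) - H(Y) = 2.95666 - 1.87374 = 1.0829 bits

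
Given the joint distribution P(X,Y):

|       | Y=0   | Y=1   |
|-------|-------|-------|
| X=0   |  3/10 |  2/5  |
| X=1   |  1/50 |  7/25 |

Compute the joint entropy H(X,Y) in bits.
1.6770 bits

H(X,Y) = -Σ_{x,y} P(x,y) log₂ P(x,y). Per-cell terms -P(x,y)·log₂P(x,y):
  X=0: 0.5211, 0.5288
  X=1: 0.1129, 0.5142
Sum of the 4 terms: H(X,Y) = 1.6770 bits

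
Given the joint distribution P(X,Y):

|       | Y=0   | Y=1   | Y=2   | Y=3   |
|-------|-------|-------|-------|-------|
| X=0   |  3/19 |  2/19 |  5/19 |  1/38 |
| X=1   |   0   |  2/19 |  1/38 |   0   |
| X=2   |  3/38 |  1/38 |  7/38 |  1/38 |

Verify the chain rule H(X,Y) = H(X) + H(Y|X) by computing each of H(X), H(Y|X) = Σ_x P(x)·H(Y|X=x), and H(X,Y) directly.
H(X) = 1.3830 bits, H(Y|X) = 1.5193 bits, H(X,Y) = 2.9023 bits

Marginal of X (row sums):
  P(X=0) = 3/19 + 2/19 + 5/19 + 1/38 = 21/38
  P(X=1) = 0 + 2/19 + 1/38 + 0 = 5/38
  P(X=2) = 3/38 + 1/38 + 7/38 + 1/38 = 6/19
H(X) = -[(21/38)·log₂(21/38) + (5/38)·log₂(5/38) + (6/19)·log₂(6/19)]
  = 0.472837 + 0.385000 + 0.525147 = 1.3830 bits

H(Y|X) = Σ_x P(x)·H(Y|X=x):
  X=0: P(X=0) = 21/38, P(Y|X=0) = (2/7, 4/21, 10/21, 1/21) → H(Y|X=0) = 1.690934
  X=1: P(X=1) = 5/38, P(Y|X=1) = (0, 4/5, 1/5, 0) → H(Y|X=1) = 0.721928
  X=2: P(X=2) = 6/19, P(Y|X=2) = (1/4, 1/12, 7/12, 1/12) → H(Y|X=2) = 1.551098
H(Y|X) = (21/38)·1.690934 + (5/38)·0.721928 + (6/19)·1.551098 = 1.5193 bits

H(X,Y) = -Σ_{x,y} P(x,y) log₂ P(x,y). Per-cell terms -P(x,y)·log₂P(x,y):
  X=0: 0.420468, 0.341887, 0.506842, 0.138103
  X=1: 0.000000, 0.341887, 0.138103, 0.000000
  X=2: 0.289181, 0.138103, 0.449579, 0.138103
  (cells with P = 0 contribute 0)
Sum of the 12 terms: H(X,Y) = 2.9023 bits

Chain rule check:
  H(X) + H(Y|X) = 1.3830 + 1.5193 = 2.9023 bits
  H(X,Y) = 2.9023 bits
✓ Chain rule verified.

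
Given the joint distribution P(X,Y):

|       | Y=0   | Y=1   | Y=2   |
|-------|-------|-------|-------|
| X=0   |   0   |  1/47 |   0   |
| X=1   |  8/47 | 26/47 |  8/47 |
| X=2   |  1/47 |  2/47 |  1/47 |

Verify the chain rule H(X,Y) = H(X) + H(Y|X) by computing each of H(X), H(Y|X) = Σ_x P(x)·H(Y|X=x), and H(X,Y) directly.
H(X) = 0.5657 bits, H(Y|X) = 1.3248 bits, H(X,Y) = 1.8905 bits

Marginal of X (row sums):
  P(X=0) = 0 + 1/47 + 0 = 1/47
  P(X=1) = 8/47 + 26/47 + 8/47 = 42/47
  P(X=2) = 1/47 + 2/47 + 1/47 = 4/47
H(X) = -[(1/47)·log₂(1/47) + (42/47)·log₂(42/47) + (4/47)·log₂(4/47)]
  = 0.1182 + 0.1450 + 0.3025 = 0.5657 bits

H(Y|X) = Σ_x P(x)·H(Y|X=x):
  X=0: P(X=0) = 1/47, P(Y|X=0) = (0, 1, 0) → H(Y|X=0) = 0.0000
  X=1: P(X=1) = 42/47, P(Y|X=1) = (4/21, 13/21, 4/21) → H(Y|X=1) = 1.3397
  X=2: P(X=2) = 4/47, P(Y|X=2) = (1/4, 1/2, 1/4) → H(Y|X=2) = 1.5000
H(Y|X) = (1/47)·0.0000 + (42/47)·1.3397 + (4/47)·1.5000 = 1.3248 bits

H(X,Y) = -Σ_{x,y} P(x,y) log₂ P(x,y). Per-cell terms -P(x,y)·log₂P(x,y):
  X=0: 0.0000, 0.1182, 0.0000
  X=1: 0.4348, 0.4725, 0.4348
  X=2: 0.1182, 0.1938, 0.1182
  (cells with P = 0 contribute 0)
Sum of the 9 terms: H(X,Y) = 1.8905 bits

Chain rule check:
  H(X) + H(Y|X) = 0.5657 + 1.3248 = 1.8905 bits
  H(X,Y) = 1.8905 bits
✓ Chain rule verified.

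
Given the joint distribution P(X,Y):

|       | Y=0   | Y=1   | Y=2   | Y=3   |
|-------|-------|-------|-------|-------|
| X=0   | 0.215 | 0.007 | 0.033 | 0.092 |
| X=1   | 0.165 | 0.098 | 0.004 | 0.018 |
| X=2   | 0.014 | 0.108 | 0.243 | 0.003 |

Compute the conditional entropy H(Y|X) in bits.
1.2769 bits

H(Y|X) = H(X,Y) - H(X)

H(X,Y) = -Σ_{x,y} P(x,y) log₂ P(x,y). Per-cell terms -P(x,y)·log₂P(x,y):
  X=0: 0.4768, 0.0501, 0.1624, 0.3167
  X=1: 0.4289, 0.3284, 0.0319, 0.1043
  X=2: 0.0862, 0.3468, 0.4960, 0.0251
Sum of the 12 terms: H(X,Y) = 2.8536 bits

Marginal of X (row sums):
  P(X=0) = 0.215 + 0.007 + 0.033 + 0.092 = 0.347
  P(X=1) = 0.165 + 0.098 + 0.004 + 0.018 = 0.285
  P(X=2) = 0.014 + 0.108 + 0.243 + 0.003 = 0.368
H(X) = -[0.347·log₂(0.347) + 0.285·log₂(0.285) + 0.368·log₂(0.368)]
  = 0.5299 + 0.5161 + 0.5307 = 1.5767 bits

H(Y|X) = H(X,Y) - H(X) = 2.8536 - 1.5767 = 1.2769 bits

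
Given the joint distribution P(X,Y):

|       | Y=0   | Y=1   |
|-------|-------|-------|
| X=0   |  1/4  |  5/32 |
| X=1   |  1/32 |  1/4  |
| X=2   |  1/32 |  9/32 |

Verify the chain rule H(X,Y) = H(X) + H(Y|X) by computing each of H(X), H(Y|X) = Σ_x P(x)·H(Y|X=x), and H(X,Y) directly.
H(X) = 1.5671 bits, H(Y|X) = 0.6786 bits, H(X,Y) = 2.2457 bits

Marginal of X (row sums):
  P(X=0) = 1/4 + 5/32 = 13/32
  P(X=1) = 1/32 + 1/4 = 9/32
  P(X=2) = 1/32 + 9/32 = 5/16
H(X) = -[(13/32)·log₂(13/32) + (9/32)·log₂(9/32) + (5/16)·log₂(5/16)]
  = 0.52795 + 0.51471 + 0.52440 = 1.5671 bits

H(Y|X) = Σ_x P(x)·H(Y|X=x):
  X=0: P(X=0) = 13/32, P(Y|X=0) = (8/13, 5/13) → H(Y|X=0) = 0.96124
  X=1: P(X=1) = 9/32, P(Y|X=1) = (1/9, 8/9) → H(Y|X=1) = 0.50326
  X=2: P(X=2) = 5/16, P(Y|X=2) = (1/10, 9/10) → H(Y|X=2) = 0.46900
H(Y|X) = (13/32)·0.96124 + (9/32)·0.50326 + (5/16)·0.46900 = 0.6786 bits

H(X,Y) = -Σ_{x,y} P(x,y) log₂ P(x,y). Per-cell terms -P(x,y)·log₂P(x,y):
  X=0: 0.50000, 0.41845
  X=1: 0.15625, 0.50000
  X=2: 0.15625, 0.51471
Sum of the 6 terms: H(X,Y) = 2.2457 bits

Chain rule check:
  H(X) + H(Y|X) = 1.5671 + 0.6786 = 2.2457 bits
  H(X,Y) = 2.2457 bits
✓ Chain rule verified.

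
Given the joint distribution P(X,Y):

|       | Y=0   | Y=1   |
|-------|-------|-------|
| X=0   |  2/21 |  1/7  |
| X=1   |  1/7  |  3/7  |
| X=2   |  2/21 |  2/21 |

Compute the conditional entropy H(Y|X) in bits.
0.8852 bits

H(Y|X) = H(X,Y) - H(X)

H(X,Y) = -Σ_{x,y} P(x,y) log₂ P(x,y). Per-cell terms -P(x,y)·log₂P(x,y):
  X=0: 0.32308, 0.40105
  X=1: 0.40105, 0.52388
  X=2: 0.32308, 0.32308
Sum of the 6 terms: H(X,Y) = 2.2952 bits

Marginal of X (row sums):
  P(X=0) = 2/21 + 1/7 = 5/21
  P(X=1) = 1/7 + 3/7 = 4/7
  P(X=2) = 2/21 + 2/21 = 4/21
H(X) = -[(5/21)·log₂(5/21) + (4/7)·log₂(4/7) + (4/21)·log₂(4/21)]
  = 0.49295 + 0.46135 + 0.45568 = 1.4100 bits

H(Y|X) = H(X,Y) - H(X) = 2.2952 - 1.4100 = 0.8852 bits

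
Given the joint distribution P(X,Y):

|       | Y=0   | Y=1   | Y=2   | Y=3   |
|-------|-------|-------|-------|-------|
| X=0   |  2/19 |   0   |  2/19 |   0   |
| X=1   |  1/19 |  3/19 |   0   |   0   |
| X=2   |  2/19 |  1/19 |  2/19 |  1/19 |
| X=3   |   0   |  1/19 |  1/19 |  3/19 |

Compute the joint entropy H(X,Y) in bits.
3.3264 bits

H(X,Y) = -Σ_{x,y} P(x,y) log₂ P(x,y). Per-cell terms -P(x,y)·log₂P(x,y):
  X=0: 0.34189, 0.00000, 0.34189, 0.00000
  X=1: 0.22358, 0.42047, 0.00000, 0.00000
  X=2: 0.34189, 0.22358, 0.34189, 0.22358
  X=3: 0.00000, 0.22358, 0.22358, 0.42047
  (cells with P = 0 contribute 0)
Sum of the 16 terms: H(X,Y) = 3.3264 bits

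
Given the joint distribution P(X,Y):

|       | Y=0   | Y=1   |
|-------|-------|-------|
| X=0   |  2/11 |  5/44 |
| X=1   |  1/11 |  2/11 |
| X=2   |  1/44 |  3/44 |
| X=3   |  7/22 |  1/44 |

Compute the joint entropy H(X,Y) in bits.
2.6034 bits

H(X,Y) = -Σ_{x,y} P(x,y) log₂ P(x,y). Per-cell terms -P(x,y)·log₂P(x,y):
  X=0: 0.447169, 0.356534
  X=1: 0.314494, 0.447169
  X=2: 0.124078, 0.264168
  X=3: 0.525661, 0.124078
Sum of the 8 terms: H(X,Y) = 2.6034 bits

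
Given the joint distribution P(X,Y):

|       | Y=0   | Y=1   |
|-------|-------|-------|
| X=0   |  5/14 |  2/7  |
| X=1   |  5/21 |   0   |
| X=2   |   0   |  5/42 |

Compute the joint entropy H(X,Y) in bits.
1.9054 bits

H(X,Y) = -Σ_{x,y} P(x,y) log₂ P(x,y). Per-cell terms -P(x,y)·log₂P(x,y):
  X=0: 0.53051, 0.51639
  X=1: 0.49295, 0.00000
  X=2: 0.00000, 0.36552
  (cells with P = 0 contribute 0)
Sum of the 6 terms: H(X,Y) = 1.9054 bits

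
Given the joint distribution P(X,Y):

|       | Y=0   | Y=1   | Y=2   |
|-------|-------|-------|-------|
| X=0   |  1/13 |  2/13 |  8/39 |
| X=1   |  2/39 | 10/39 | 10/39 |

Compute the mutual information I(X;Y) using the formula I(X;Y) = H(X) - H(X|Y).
0.0146 bits

I(X;Y) = H(X) - H(X|Y)

Marginal of X (row sums):
  P(X=0) = 1/13 + 2/13 + 8/39 = 17/39
  P(X=1) = 2/39 + 10/39 + 10/39 = 22/39
H(X) = -[(17/39)·log₂(17/39) + (22/39)·log₂(22/39)]
  = 0.5222 + 0.4659 = 0.9881 bits

Marginal of Y (column sums):
  P(Y=0) = 1/13 + 2/39 = 5/39
  P(Y=1) = 2/13 + 10/39 = 16/39
  P(Y=2) = 8/39 + 10/39 = 6/13
H(X|Y) = Σ_y P(y)·H(X|Y=y):
  Y=0: P(Y=0) = 5/39, P(X|Y=0) = (3/5, 2/5) → H(X|Y=0) = 0.9710
  Y=1: P(Y=1) = 16/39, P(X|Y=1) = (3/8, 5/8) → H(X|Y=1) = 0.9544
  Y=2: P(Y=2) = 6/13, P(X|Y=2) = (4/9, 5/9) → H(X|Y=2) = 0.9911
H(X|Y) = (5/39)·0.9710 + (16/39)·0.9544 + (6/13)·0.9911 = 0.9735 bits

I(X;Y) = H(X) - H(X|Y) = 0.9881 - 0.9735 = 0.0146 bits

Cross-check via I(X;Y) = H(X) + H(Y) - H(X,Y): computing H(Y) from the column sums and H(X,Y) from the 6 cells in the same way gives H(Y) = 1.4221 bits and H(X,Y) = 2.3956 bits, so
I(X;Y) = 0.9881 + 1.4221 - 2.3956 = 0.0146 bits ✓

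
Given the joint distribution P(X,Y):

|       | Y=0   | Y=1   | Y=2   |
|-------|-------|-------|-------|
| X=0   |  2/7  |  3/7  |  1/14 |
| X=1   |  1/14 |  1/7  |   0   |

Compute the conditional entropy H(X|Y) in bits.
0.7214 bits

H(X|Y) = H(X,Y) - H(Y)

H(X,Y) = -Σ_{x,y} P(x,y) log₂ P(x,y). Per-cell terms -P(x,y)·log₂P(x,y):
  X=0: 0.51639, 0.52388, 0.27195
  X=1: 0.27195, 0.40105, 0.00000
  (cells with P = 0 contribute 0)
Sum of the 6 terms: H(X,Y) = 1.9852 bits

Marginal of Y (column sums):
  P(Y=0) = 2/7 + 1/14 = 5/14
  P(Y=1) = 3/7 + 1/7 = 4/7
  P(Y=2) = 1/14 + 0 = 1/14
H(Y) = -[(5/14)·log₂(5/14) + (4/7)·log₂(4/7) + (1/14)·log₂(1/14)]
  = 0.53051 + 0.46135 + 0.27195 = 1.2638 bits

H(X|Y) = H(X,Y) - H(Y) = 1.9852 - 1.2638 = 0.7214 bits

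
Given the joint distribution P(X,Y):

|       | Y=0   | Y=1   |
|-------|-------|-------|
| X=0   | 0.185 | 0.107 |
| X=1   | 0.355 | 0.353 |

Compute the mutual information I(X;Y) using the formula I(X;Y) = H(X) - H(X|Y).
0.0106 bits

I(X;Y) = H(X) - H(X|Y)

Marginal of X (row sums):
  P(X=0) = 0.185 + 0.107 = 0.292
  P(X=1) = 0.355 + 0.353 = 0.708
H(X) = -[0.292·log₂(0.292) + 0.708·log₂(0.708)]
  = 0.5186 + 0.3527 = 0.8713 bits

Marginal of Y (column sums):
  P(Y=0) = 0.185 + 0.355 = 0.540
  P(Y=1) = 0.107 + 0.353 = 0.460
H(X|Y) = Σ_y P(y)·H(X|Y=y):
  Y=0: P(Y=0) = 0.540, P(X|Y=0) = (37/108, 71/108) → H(X|Y=0) = 0.9273
  Y=1: P(Y=1) = 0.460, P(X|Y=1) = (107/460, 353/460) → H(X|Y=1) = 0.7825
H(X|Y) = 0.540·0.9273 + 0.460·0.7825 = 0.8607 bits

I(X;Y) = H(X) - H(X|Y) = 0.8713 - 0.8607 = 0.0106 bits

Cross-check via I(X;Y) = H(X) + H(Y) - H(X,Y): computing H(Y) from the column sums and H(X,Y) from the 4 cells in the same way gives H(Y) = 0.9954 bits and H(X,Y) = 1.8561 bits, so
I(X;Y) = 0.8713 + 0.9954 - 1.8561 = 0.0106 bits ✓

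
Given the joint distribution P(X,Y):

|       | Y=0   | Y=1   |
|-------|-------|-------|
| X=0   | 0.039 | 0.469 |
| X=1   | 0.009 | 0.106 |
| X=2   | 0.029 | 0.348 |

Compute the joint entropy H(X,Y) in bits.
1.7773 bits

H(X,Y) = -Σ_{x,y} P(x,y) log₂ P(x,y). Per-cell terms -P(x,y)·log₂P(x,y):
  X=0: 0.18253, 0.51231
  X=1: 0.06116, 0.34321
  X=2: 0.14813, 0.52995
Sum of the 6 terms: H(X,Y) = 1.7773 bits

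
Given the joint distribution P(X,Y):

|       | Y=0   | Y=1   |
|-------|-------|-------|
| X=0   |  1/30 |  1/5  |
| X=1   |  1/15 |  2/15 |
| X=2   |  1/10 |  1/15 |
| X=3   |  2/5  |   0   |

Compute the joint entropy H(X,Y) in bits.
2.3974 bits

H(X,Y) = -Σ_{x,y} P(x,y) log₂ P(x,y). Per-cell terms -P(x,y)·log₂P(x,y):
  X=0: 0.16356, 0.46439
  X=1: 0.26046, 0.38759
  X=2: 0.33219, 0.26046
  X=3: 0.52877, 0.00000
  (cells with P = 0 contribute 0)
Sum of the 8 terms: H(X,Y) = 2.3974 bits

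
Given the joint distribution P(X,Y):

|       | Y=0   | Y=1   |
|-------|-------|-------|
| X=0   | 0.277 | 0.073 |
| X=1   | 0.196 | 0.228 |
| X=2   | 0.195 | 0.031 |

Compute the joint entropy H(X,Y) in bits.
2.3510 bits

H(X,Y) = -Σ_{x,y} P(x,y) log₂ P(x,y). Per-cell terms -P(x,y)·log₂P(x,y):
  X=0: 0.5130, 0.2756
  X=1: 0.4608, 0.4863
  X=2: 0.4599, 0.1554
Sum of the 6 terms: H(X,Y) = 2.3510 bits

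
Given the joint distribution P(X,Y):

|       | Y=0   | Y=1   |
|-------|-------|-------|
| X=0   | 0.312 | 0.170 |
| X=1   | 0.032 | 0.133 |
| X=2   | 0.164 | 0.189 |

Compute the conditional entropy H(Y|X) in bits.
0.9202 bits

H(Y|X) = H(X,Y) - H(X)

H(X,Y) = -Σ_{x,y} P(x,y) log₂ P(x,y). Per-cell terms -P(x,y)·log₂P(x,y):
  X=0: 0.52428, 0.43459
  X=1: 0.15891, 0.38710
  X=2: 0.42775, 0.45427
Sum of the 6 terms: H(X,Y) = 2.3869 bits

Marginal of X (row sums):
  P(X=0) = 0.312 + 0.170 = 0.482
  P(X=1) = 0.032 + 0.133 = 0.165
  P(X=2) = 0.164 + 0.189 = 0.353
H(X) = -[0.482·log₂(0.482) + 0.165·log₂(0.165) + 0.353·log₂(0.353)]
  = 0.50750 + 0.42891 + 0.53030 = 1.4667 bits

H(Y|X) = H(X,Y) - H(X) = 2.3869 - 1.4667 = 0.9202 bits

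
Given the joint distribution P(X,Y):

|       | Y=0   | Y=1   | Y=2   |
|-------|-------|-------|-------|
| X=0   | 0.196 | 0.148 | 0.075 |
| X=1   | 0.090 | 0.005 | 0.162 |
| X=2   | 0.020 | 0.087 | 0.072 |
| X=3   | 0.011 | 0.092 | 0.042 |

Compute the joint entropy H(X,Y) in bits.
3.1983 bits

H(X,Y) = -Σ_{x,y} P(x,y) log₂ P(x,y). Per-cell terms -P(x,y)·log₂P(x,y):
  X=0: 0.46081, 0.40794, 0.28027
  X=1: 0.31265, 0.03822, 0.42540
  X=2: 0.11288, 0.30649, 0.27330
  X=3: 0.07157, 0.31668, 0.19209
Sum of the 12 terms: H(X,Y) = 3.1983 bits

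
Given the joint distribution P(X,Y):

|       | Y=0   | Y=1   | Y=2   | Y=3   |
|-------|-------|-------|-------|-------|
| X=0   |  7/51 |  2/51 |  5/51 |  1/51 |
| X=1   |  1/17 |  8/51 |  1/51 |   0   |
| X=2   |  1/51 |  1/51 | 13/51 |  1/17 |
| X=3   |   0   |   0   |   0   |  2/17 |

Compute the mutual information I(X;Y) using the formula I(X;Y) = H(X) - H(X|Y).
0.7343 bits

I(X;Y) = H(X) - H(X|Y)

Marginal of X (row sums):
  P(X=0) = 7/51 + 2/51 + 5/51 + 1/51 = 5/17
  P(X=1) = 1/17 + 8/51 + 1/51 + 0 = 4/17
  P(X=2) = 1/51 + 1/51 + 13/51 + 1/17 = 6/17
  P(X=3) = 0 + 0 + 0 + 2/17 = 2/17
H(X) = -[(5/17)·log₂(5/17) + (4/17)·log₂(4/17) + (6/17)·log₂(6/17) + (2/17)·log₂(2/17)]
  = 0.519275 + 0.491168 + 0.530294 + 0.363231 = 1.90397 bits

Marginal of Y (column sums):
  P(Y=0) = 7/51 + 1/17 + 1/51 + 0 = 11/51
  P(Y=1) = 2/51 + 8/51 + 1/51 + 0 = 11/51
  P(Y=2) = 5/51 + 1/51 + 13/51 + 0 = 19/51
  P(Y=3) = 1/51 + 0 + 1/17 + 2/17 = 10/51
H(X|Y) = Σ_y P(y)·H(X|Y=y):
  Y=0: P(Y=0) = 11/51, P(X|Y=0) = (7/11, 3/11, 1/11, 0) → H(X|Y=0) = 1.240671
  Y=1: P(Y=1) = 11/51, P(X|Y=1) = (2/11, 8/11, 1/11, 0) → H(X|Y=1) = 1.095795
  Y=2: P(Y=2) = 19/51, P(X|Y=2) = (5/19, 1/19, 13/19, 0) → H(X|Y=2) = 1.105014
  Y=3: P(Y=3) = 10/51, P(X|Y=3) = (1/10, 0, 3/10, 3/5) → H(X|Y=3) = 1.295462
H(X|Y) = (11/51)·1.240671 + (11/51)·1.095795 + (19/51)·1.105014 + (10/51)·1.295462 = 1.16963 bits

I(X;Y) = H(X) - H(X|Y) = 1.90397 - 1.16963 = 0.7343 bits

Cross-check via I(X;Y) = H(X) + H(Y) - H(X,Y): computing H(Y) from the column sums and H(X,Y) from the 16 cells in the same way gives H(Y) = 1.94620 bits and H(X,Y) = 3.11583 bits, so
I(X;Y) = 1.90397 + 1.94620 - 3.11583 = 0.7343 bits ✓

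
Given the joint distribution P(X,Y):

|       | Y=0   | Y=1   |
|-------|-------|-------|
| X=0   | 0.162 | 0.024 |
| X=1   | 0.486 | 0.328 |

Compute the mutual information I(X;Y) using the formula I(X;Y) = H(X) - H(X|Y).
0.0409 bits

I(X;Y) = H(X) - H(X|Y)

Marginal of X (row sums):
  P(X=0) = 0.162 + 0.024 = 0.186
  P(X=1) = 0.486 + 0.328 = 0.814
H(X) = -[0.186·log₂(0.186) + 0.814·log₂(0.814)]
  = 0.45135 + 0.24168 = 0.69303 bits

Marginal of Y (column sums):
  P(Y=0) = 0.162 + 0.486 = 0.648
  P(Y=1) = 0.024 + 0.328 = 0.352
H(X|Y) = Σ_y P(y)·H(X|Y=y):
  Y=0: P(Y=0) = 0.648, P(X|Y=0) = (1/4, 3/4) → H(X|Y=0) = 0.81128
  Y=1: P(Y=1) = 0.352, P(X|Y=1) = (3/44, 41/44) → H(X|Y=1) = 0.35910
H(X|Y) = 0.648·0.81128 + 0.352·0.35910 = 0.65211 bits

I(X;Y) = H(X) - H(X|Y) = 0.69303 - 0.65211 = 0.0409 bits

Cross-check via I(X;Y) = H(X) + H(Y) - H(X,Y): computing H(Y) from the column sums and H(X,Y) from the 4 cells in the same way gives H(Y) = 0.93584 bits and H(X,Y) = 1.58795 bits, so
I(X;Y) = 0.69303 + 0.93584 - 1.58795 = 0.0409 bits ✓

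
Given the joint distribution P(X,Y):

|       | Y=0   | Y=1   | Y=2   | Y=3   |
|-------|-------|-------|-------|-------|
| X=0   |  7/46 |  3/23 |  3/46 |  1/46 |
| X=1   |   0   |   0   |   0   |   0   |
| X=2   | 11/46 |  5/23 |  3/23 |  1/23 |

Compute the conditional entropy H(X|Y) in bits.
0.9488 bits

H(X|Y) = H(X,Y) - H(Y)

H(X,Y) = -Σ_{x,y} P(x,y) log₂ P(x,y). Per-cell terms -P(x,y)·log₂P(x,y):
  X=0: 0.4133, 0.3833, 0.2569, 0.1201
  X=1: 0.0000, 0.0000, 0.0000, 0.0000
  X=2: 0.4936, 0.4786, 0.3833, 0.1967
  (cells with P = 0 contribute 0)
Sum of the 12 terms: H(X,Y) = 2.7258 bits

Marginal of Y (column sums):
  P(Y=0) = 7/46 + 0 + 11/46 = 9/23
  P(Y=1) = 3/23 + 0 + 5/23 = 8/23
  P(Y=2) = 3/46 + 0 + 3/23 = 9/46
  P(Y=3) = 1/46 + 0 + 1/23 = 3/46
H(Y) = -[(9/23)·log₂(9/23) + (8/23)·log₂(8/23) + (9/46)·log₂(9/46) + (3/46)·log₂(3/46)]
  = 0.5297 + 0.5299 + 0.4605 + 0.2569 = 1.7770 bits

H(X|Y) = H(X,Y) - H(Y) = 2.7258 - 1.7770 = 0.9488 bits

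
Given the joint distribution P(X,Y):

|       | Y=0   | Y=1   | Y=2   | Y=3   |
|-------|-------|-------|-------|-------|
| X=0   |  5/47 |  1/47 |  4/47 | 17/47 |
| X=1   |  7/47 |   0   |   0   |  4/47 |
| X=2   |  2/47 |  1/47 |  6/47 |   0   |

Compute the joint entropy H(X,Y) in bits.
2.6980 bits

H(X,Y) = -Σ_{x,y} P(x,y) log₂ P(x,y). Per-cell terms -P(x,y)·log₂P(x,y):
  X=0: 0.34390, 0.11818, 0.30252, 0.53066
  X=1: 0.40916, 0.00000, 0.00000, 0.30252
  X=2: 0.19381, 0.11818, 0.37910, 0.00000
  (cells with P = 0 contribute 0)
Sum of the 12 terms: H(X,Y) = 2.6980 bits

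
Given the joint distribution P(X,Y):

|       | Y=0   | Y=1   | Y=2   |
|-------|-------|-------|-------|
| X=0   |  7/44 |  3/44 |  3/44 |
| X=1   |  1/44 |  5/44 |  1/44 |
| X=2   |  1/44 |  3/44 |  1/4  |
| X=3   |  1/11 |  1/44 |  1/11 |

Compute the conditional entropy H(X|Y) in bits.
1.6422 bits

H(X|Y) = H(X,Y) - H(Y)

H(X,Y) = -Σ_{x,y} P(x,y) log₂ P(x,y). Per-cell terms -P(x,y)·log₂P(x,y):
  X=0: 0.42192, 0.26417, 0.26417
  X=1: 0.12408, 0.35653, 0.12408
  X=2: 0.12408, 0.26417, 0.50000
  X=3: 0.31449, 0.12408, 0.31449
Sum of the 12 terms: H(X,Y) = 3.1963 bits

Marginal of Y (column sums):
  P(Y=0) = 7/44 + 1/44 + 1/44 + 1/11 = 13/44
  P(Y=1) = 3/44 + 5/44 + 3/44 + 1/44 = 3/11
  P(Y=2) = 3/44 + 1/44 + 1/4 + 1/11 = 19/44
H(Y) = -[(13/44)·log₂(13/44) + (3/11)·log₂(3/11) + (19/44)·log₂(19/44)]
  = 0.51970 + 0.51122 + 0.52315 = 1.5541 bits

H(X|Y) = H(X,Y) - H(Y) = 3.1963 - 1.5541 = 1.6422 bits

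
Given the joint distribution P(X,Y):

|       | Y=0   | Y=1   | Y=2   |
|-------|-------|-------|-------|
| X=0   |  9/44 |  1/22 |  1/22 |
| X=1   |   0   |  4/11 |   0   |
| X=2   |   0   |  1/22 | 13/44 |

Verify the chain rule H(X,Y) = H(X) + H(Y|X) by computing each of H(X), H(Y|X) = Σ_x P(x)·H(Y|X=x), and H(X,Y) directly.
H(X) = 1.5797 bits, H(Y|X) = 0.5471 bits, H(X,Y) = 2.1268 bits

Marginal of X (row sums):
  P(X=0) = 9/44 + 1/22 + 1/22 = 13/44
  P(X=1) = 0 + 4/11 + 0 = 4/11
  P(X=2) = 0 + 1/22 + 13/44 = 15/44
H(X) = -[(13/44)·log₂(13/44) + (4/11)·log₂(4/11) + (15/44)·log₂(15/44)]
  = 0.5197 + 0.5307 + 0.5293 = 1.5797 bits

H(Y|X) = Σ_x P(x)·H(Y|X=x):
  X=0: P(X=0) = 13/44, P(Y|X=0) = (9/13, 2/13, 2/13) → H(Y|X=0) = 1.1982
  X=1: P(X=1) = 4/11, P(Y|X=1) = (0, 1, 0) → H(Y|X=1) = 0.0000
  X=2: P(X=2) = 15/44, P(Y|X=2) = (0, 2/15, 13/15) → H(Y|X=2) = 0.5665
H(Y|X) = (13/44)·1.1982 + (4/11)·0.0000 + (15/44)·0.5665 = 0.5471 bits

H(X,Y) = -Σ_{x,y} P(x,y) log₂ P(x,y). Per-cell terms -P(x,y)·log₂P(x,y):
  X=0: 0.4683, 0.2027, 0.2027
  X=1: 0.0000, 0.5307, 0.0000
  X=2: 0.0000, 0.2027, 0.5197
  (cells with P = 0 contribute 0)
Sum of the 9 terms: H(X,Y) = 2.1268 bits

Chain rule check:
  H(X) + H(Y|X) = 1.5797 + 0.5471 = 2.1268 bits
  H(X,Y) = 2.1268 bits
✓ Chain rule verified.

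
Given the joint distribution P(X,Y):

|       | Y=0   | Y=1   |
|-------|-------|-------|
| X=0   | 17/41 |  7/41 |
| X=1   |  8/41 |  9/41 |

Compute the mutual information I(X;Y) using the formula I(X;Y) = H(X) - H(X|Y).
0.0416 bits

I(X;Y) = H(X) - H(X|Y)

Marginal of X (row sums):
  P(X=0) = 17/41 + 7/41 = 24/41
  P(X=1) = 8/41 + 9/41 = 17/41
H(X) = -[(24/41)·log₂(24/41) + (17/41)·log₂(17/41)]
  = 0.45225 + 0.52662 = 0.97887 bits

Marginal of Y (column sums):
  P(Y=0) = 17/41 + 8/41 = 25/41
  P(Y=1) = 7/41 + 9/41 = 16/41
H(X|Y) = Σ_y P(y)·H(X|Y=y):
  Y=0: P(Y=0) = 25/41, P(X|Y=0) = (17/25, 8/25) → H(X|Y=0) = 0.90438
  Y=1: P(Y=1) = 16/41, P(X|Y=1) = (7/16, 9/16) → H(X|Y=1) = 0.98870
H(X|Y) = (25/41)·0.90438 + (16/41)·0.98870 = 0.93729 bits

I(X;Y) = H(X) - H(X|Y) = 0.97887 - 0.93729 = 0.0416 bits

Cross-check via I(X;Y) = H(X) + H(Y) - H(X,Y): computing H(Y) from the column sums and H(X,Y) from the 4 cells in the same way gives H(Y) = 0.96496 bits and H(X,Y) = 1.90224 bits, so
I(X;Y) = 0.97887 + 0.96496 - 1.90224 = 0.0416 bits ✓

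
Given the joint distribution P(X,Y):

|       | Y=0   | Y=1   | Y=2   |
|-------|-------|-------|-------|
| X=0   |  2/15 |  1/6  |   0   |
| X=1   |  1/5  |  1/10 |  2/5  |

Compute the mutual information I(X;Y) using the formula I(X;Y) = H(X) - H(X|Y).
0.3031 bits

I(X;Y) = H(X) - H(X|Y)

Marginal of X (row sums):
  P(X=0) = 2/15 + 1/6 + 0 = 3/10
  P(X=1) = 1/5 + 1/10 + 2/5 = 7/10
H(X) = -[(3/10)·log₂(3/10) + (7/10)·log₂(7/10)]
  = 0.5211 + 0.3602 = 0.8813 bits

Marginal of Y (column sums):
  P(Y=0) = 2/15 + 1/5 = 1/3
  P(Y=1) = 1/6 + 1/10 = 4/15
  P(Y=2) = 0 + 2/5 = 2/5
H(X|Y) = Σ_y P(y)·H(X|Y=y):
  Y=0: P(Y=0) = 1/3, P(X|Y=0) = (2/5, 3/5) → H(X|Y=0) = 0.9710
  Y=1: P(Y=1) = 4/15, P(X|Y=1) = (5/8, 3/8) → H(X|Y=1) = 0.9544
  Y=2: P(Y=2) = 2/5, P(X|Y=2) = (0, 1) → H(X|Y=2) = 0.0000
H(X|Y) = (1/3)·0.9710 + (4/15)·0.9544 + (2/5)·0.0000 = 0.5782 bits

I(X;Y) = H(X) - H(X|Y) = 0.8813 - 0.5782 = 0.3031 bits

Cross-check via I(X;Y) = H(X) + H(Y) - H(X,Y): computing H(Y) from the column sums and H(X,Y) from the 6 cells in the same way gives H(Y) = 1.5656 bits and H(X,Y) = 2.1438 bits, so
I(X;Y) = 0.8813 + 1.5656 - 2.1438 = 0.3031 bits ✓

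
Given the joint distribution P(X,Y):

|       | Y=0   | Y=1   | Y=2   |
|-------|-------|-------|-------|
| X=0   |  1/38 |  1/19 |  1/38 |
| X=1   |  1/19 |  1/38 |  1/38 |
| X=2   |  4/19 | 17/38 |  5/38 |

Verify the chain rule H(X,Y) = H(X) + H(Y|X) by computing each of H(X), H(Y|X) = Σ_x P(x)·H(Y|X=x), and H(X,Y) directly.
H(X) = 0.9530 bits, H(Y|X) = 1.4240 bits, H(X,Y) = 2.3770 bits

Marginal of X (row sums):
  P(X=0) = 1/38 + 1/19 + 1/38 = 2/19
  P(X=1) = 1/19 + 1/38 + 1/38 = 2/19
  P(X=2) = 4/19 + 17/38 + 5/38 = 15/19
H(X) = -[(2/19)·log₂(2/19) + (2/19)·log₂(2/19) + (15/19)·log₂(15/19)]
  = 0.3419 + 0.3419 + 0.2692 = 0.9530 bits

H(Y|X) = Σ_x P(x)·H(Y|X=x):
  X=0: P(X=0) = 2/19, P(Y|X=0) = (1/4, 1/2, 1/4) → H(Y|X=0) = 1.5000
  X=1: P(X=1) = 2/19, P(Y|X=1) = (1/2, 1/4, 1/4) → H(Y|X=1) = 1.5000
  X=2: P(X=2) = 15/19, P(Y|X=2) = (4/15, 17/30, 1/6) → H(Y|X=2) = 1.4037
H(Y|X) = (2/19)·1.5000 + (2/19)·1.5000 + (15/19)·1.4037 = 1.4240 bits

H(X,Y) = -Σ_{x,y} P(x,y) log₂ P(x,y). Per-cell terms -P(x,y)·log₂P(x,y):
  X=0: 0.1381, 0.2236, 0.1381
  X=1: 0.2236, 0.1381, 0.1381
  X=2: 0.4732, 0.5192, 0.3850
Sum of the 9 terms: H(X,Y) = 2.3770 bits

Chain rule check:
  H(X) + H(Y|X) = 0.9530 + 1.4240 = 2.3770 bits
  H(X,Y) = 2.3770 bits
✓ Chain rule verified.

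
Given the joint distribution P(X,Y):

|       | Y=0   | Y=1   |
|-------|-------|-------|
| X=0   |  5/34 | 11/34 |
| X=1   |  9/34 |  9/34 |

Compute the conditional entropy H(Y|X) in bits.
0.9511 bits

H(Y|X) = H(X,Y) - H(X)

H(X,Y) = -Σ_{x,y} P(x,y) log₂ P(x,y). Per-cell terms -P(x,y)·log₂P(x,y):
  X=0: 0.4067, 0.5267
  X=1: 0.5076, 0.5076
Sum of the 4 terms: H(X,Y) = 1.9486 bits

Marginal of X (row sums):
  P(X=0) = 5/34 + 11/34 = 8/17
  P(X=1) = 9/34 + 9/34 = 9/17
H(X) = -[(8/17)·log₂(8/17) + (9/17)·log₂(9/17)]
  = 0.5117 + 0.4858 = 0.9975 bits

H(Y|X) = H(X,Y) - H(X) = 1.9486 - 0.9975 = 0.9511 bits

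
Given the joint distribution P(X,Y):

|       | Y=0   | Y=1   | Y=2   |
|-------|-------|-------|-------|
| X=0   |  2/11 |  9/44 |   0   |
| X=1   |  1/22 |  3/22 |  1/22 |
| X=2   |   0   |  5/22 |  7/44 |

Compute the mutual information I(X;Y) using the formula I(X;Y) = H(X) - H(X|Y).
0.3429 bits

I(X;Y) = H(X) - H(X|Y)

Marginal of X (row sums):
  P(X=0) = 2/11 + 9/44 + 0 = 17/44
  P(X=1) = 1/22 + 3/22 + 1/22 = 5/22
  P(X=2) = 0 + 5/22 + 7/44 = 17/44
H(X) = -[(17/44)·log₂(17/44) + (5/22)·log₂(5/22) + (17/44)·log₂(17/44)]
  = 0.5301 + 0.4858 + 0.5301 = 1.5460 bits

Marginal of Y (column sums):
  P(Y=0) = 2/11 + 1/22 + 0 = 5/22
  P(Y=1) = 9/44 + 3/22 + 5/22 = 25/44
  P(Y=2) = 0 + 1/22 + 7/44 = 9/44
H(X|Y) = Σ_y P(y)·H(X|Y=y):
  Y=0: P(Y=0) = 5/22, P(X|Y=0) = (4/5, 1/5, 0) → H(X|Y=0) = 0.7219
  Y=1: P(Y=1) = 25/44, P(X|Y=1) = (9/25, 6/25, 2/5) → H(X|Y=1) = 1.5535
  Y=2: P(Y=2) = 9/44, P(X|Y=2) = (0, 2/9, 7/9) → H(X|Y=2) = 0.7642
H(X|Y) = (5/22)·0.7219 + (25/44)·1.5535 + (9/44)·0.7642 = 1.2031 bits

I(X;Y) = H(X) - H(X|Y) = 1.5460 - 1.2031 = 0.3429 bits

Cross-check via I(X;Y) = H(X) + H(Y) - H(X,Y): computing H(Y) from the column sums and H(X,Y) from the 9 cells in the same way gives H(Y) = 1.4175 bits and H(X,Y) = 2.6206 bits, so
I(X;Y) = 1.5460 + 1.4175 - 2.6206 = 0.3429 bits ✓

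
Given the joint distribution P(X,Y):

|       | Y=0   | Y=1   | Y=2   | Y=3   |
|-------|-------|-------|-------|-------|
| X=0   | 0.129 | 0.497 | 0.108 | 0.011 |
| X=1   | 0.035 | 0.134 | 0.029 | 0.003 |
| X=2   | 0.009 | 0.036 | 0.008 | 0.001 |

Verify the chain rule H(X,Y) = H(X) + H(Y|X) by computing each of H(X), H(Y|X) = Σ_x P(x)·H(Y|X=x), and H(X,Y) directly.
H(X) = 1.0090 bits, H(Y|X) = 1.3224 bits, H(X,Y) = 2.3314 bits

Marginal of X (row sums):
  P(X=0) = 0.129 + 0.497 + 0.108 + 0.011 = 0.745
  P(X=1) = 0.035 + 0.134 + 0.029 + 0.003 = 0.201
  P(X=2) = 0.009 + 0.036 + 0.008 + 0.001 = 0.054
H(X) = -[0.745·log₂(0.745) + 0.201·log₂(0.201) + 0.054·log₂(0.054)]
  = 0.31639 + 0.46526 + 0.22739 = 1.0090 bits

H(Y|X) = Σ_x P(x)·H(Y|X=x):
  X=0: P(X=0) = 0.745, P(Y|X=0) = (129/745, 497/745, 108/745, 11/745) → H(Y|X=0) = 1.32135
  X=1: P(X=1) = 0.201, P(Y|X=1) = (35/201, 2/3, 29/201, 1/67) → H(Y|X=1) = 1.32261
  X=2: P(X=2) = 0.054, P(Y|X=2) = (1/6, 2/3, 4/27, 1/54) → H(Y|X=2) = 1.33551
H(Y|X) = 0.745·1.32135 + 0.201·1.32261 + 0.054·1.33551 = 1.3224 bits

H(X,Y) = -Σ_{x,y} P(x,y) log₂ P(x,y). Per-cell terms -P(x,y)·log₂P(x,y):
  X=0: 0.38114, 0.50132, 0.34678, 0.07157
  X=1: 0.16928, 0.38856, 0.14813, 0.02514
  X=2: 0.06116, 0.17265, 0.05573, 0.00997
Sum of the 12 terms: H(X,Y) = 2.3314 bits

Chain rule check:
  H(X) + H(Y|X) = 1.0090 + 1.3224 = 2.3314 bits
  H(X,Y) = 2.3314 bits
✓ Chain rule verified.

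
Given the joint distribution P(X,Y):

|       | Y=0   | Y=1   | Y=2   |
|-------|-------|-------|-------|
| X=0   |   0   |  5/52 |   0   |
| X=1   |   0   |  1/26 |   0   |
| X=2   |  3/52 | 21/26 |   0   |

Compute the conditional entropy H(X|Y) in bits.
0.6737 bits

H(X|Y) = H(X,Y) - H(Y)

H(X,Y) = -Σ_{x,y} P(x,y) log₂ P(x,y). Per-cell terms -P(x,y)·log₂P(x,y):
  X=0: 0.000000, 0.324857, 0.000000
  X=1: 0.000000, 0.180786, 0.000000
  X=2: 0.237431, 0.248868, 0.000000
  (cells with P = 0 contribute 0)
Sum of the 9 terms: H(X,Y) = 0.991942 bits

Marginal of Y (column sums):
  P(Y=0) = 0 + 0 + 3/52 = 3/52
  P(Y=1) = 5/52 + 1/26 + 21/26 = 49/52
  P(Y=2) = 0 + 0 + 0 = 0
H(Y) = -[(3/52)·log₂(3/52) + (49/52)·log₂(49/52)]   (outcomes with P = 0 contribute 0)
  = 0.237431 + 0.080784 = 0.318215 bits

H(X|Y) = H(X,Y) - H(Y) = 0.991942 - 0.318215 = 0.6737 bits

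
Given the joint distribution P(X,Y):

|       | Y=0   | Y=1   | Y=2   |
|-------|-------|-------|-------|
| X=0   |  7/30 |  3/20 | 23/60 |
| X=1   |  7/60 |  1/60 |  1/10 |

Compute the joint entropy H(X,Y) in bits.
2.2230 bits

H(X,Y) = -Σ_{x,y} P(x,y) log₂ P(x,y). Per-cell terms -P(x,y)·log₂P(x,y):
  X=0: 0.48989, 0.41054, 0.53028
  X=1: 0.36161, 0.09845, 0.33219
Sum of the 6 terms: H(X,Y) = 2.2230 bits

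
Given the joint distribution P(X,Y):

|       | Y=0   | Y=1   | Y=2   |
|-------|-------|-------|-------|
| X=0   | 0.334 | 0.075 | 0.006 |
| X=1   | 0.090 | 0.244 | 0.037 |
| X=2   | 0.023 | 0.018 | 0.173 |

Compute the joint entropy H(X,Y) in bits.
2.5055 bits

H(X,Y) = -Σ_{x,y} P(x,y) log₂ P(x,y). Per-cell terms -P(x,y)·log₂P(x,y):
  X=0: 0.52841, 0.28027, 0.04428
  X=1: 0.31265, 0.49655, 0.17598
  X=2: 0.12517, 0.10433, 0.43789
Sum of the 9 terms: H(X,Y) = 2.5055 bits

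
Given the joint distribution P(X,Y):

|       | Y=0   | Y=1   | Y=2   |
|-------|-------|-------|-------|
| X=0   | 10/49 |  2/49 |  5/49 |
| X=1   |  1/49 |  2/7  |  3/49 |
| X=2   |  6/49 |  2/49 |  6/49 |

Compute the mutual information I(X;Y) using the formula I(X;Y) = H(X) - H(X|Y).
0.3537 bits

I(X;Y) = H(X) - H(X|Y)

Marginal of X (row sums):
  P(X=0) = 10/49 + 2/49 + 5/49 = 17/49
  P(X=1) = 1/49 + 2/7 + 3/49 = 18/49
  P(X=2) = 6/49 + 2/49 + 6/49 = 2/7
H(X) = -[(17/49)·log₂(17/49) + (18/49)·log₂(18/49) + (2/7)·log₂(2/7)]
  = 0.5299 + 0.5307 + 0.5164 = 1.5770 bits

Marginal of Y (column sums):
  P(Y=0) = 10/49 + 1/49 + 6/49 = 17/49
  P(Y=1) = 2/49 + 2/7 + 2/49 = 18/49
  P(Y=2) = 5/49 + 3/49 + 6/49 = 2/7
H(X|Y) = Σ_y P(y)·H(X|Y=y):
  Y=0: P(Y=0) = 17/49, P(X|Y=0) = (10/17, 1/17, 6/17) → H(X|Y=0) = 1.2210
  Y=1: P(Y=1) = 18/49, P(X|Y=1) = (1/9, 7/9, 1/9) → H(X|Y=1) = 0.9864
  Y=2: P(Y=2) = 2/7, P(X|Y=2) = (5/14, 3/14, 3/7) → H(X|Y=2) = 1.5306
H(X|Y) = (17/49)·1.2210 + (18/49)·0.9864 + (2/7)·1.5306 = 1.2233 bits

I(X;Y) = H(X) - H(X|Y) = 1.5770 - 1.2233 = 0.3537 bits

Cross-check via I(X;Y) = H(X) + H(Y) - H(X,Y): computing H(Y) from the column sums and H(X,Y) from the 9 cells in the same way gives H(Y) = 1.5770 bits and H(X,Y) = 2.8003 bits, so
I(X;Y) = 1.5770 + 1.5770 - 2.8003 = 0.3537 bits ✓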